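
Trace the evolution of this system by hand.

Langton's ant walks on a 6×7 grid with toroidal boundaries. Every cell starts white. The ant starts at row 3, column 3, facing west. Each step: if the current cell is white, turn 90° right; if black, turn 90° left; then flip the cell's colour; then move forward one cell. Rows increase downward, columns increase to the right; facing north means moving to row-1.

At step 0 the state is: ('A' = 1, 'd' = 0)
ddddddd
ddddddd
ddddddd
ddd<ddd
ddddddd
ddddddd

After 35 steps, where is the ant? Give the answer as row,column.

3,6

t=0: ddddddd
ddddddd
ddddddd
ddd<ddd
ddddddd
ddddddd
t=1: ddddddd
ddddddd
ddd^ddd
dddAddd
ddddddd
ddddddd
t=2: ddddddd
ddddddd
dddA>dd
dddAddd
ddddddd
ddddddd
t=3: ddddddd
ddddddd
dddAAdd
dddAvdd
ddddddd
ddddddd
t=4: ddddddd
ddddddd
dddAAdd
ddd<Add
ddddddd
ddddddd
t=5: ddddddd
ddddddd
dddAAdd
ddddAdd
dddvddd
ddddddd
t=6: ddddddd
ddddddd
dddAAdd
ddddAdd
dd<Addd
ddddddd
t=7: ddddddd
ddddddd
dddAAdd
dd^dAdd
ddAAddd
ddddddd
t=8: ddddddd
ddddddd
dddAAdd
ddA>Add
ddAAddd
ddddddd
t=9: ddddddd
ddddddd
dddAAdd
ddAAAdd
ddAvddd
ddddddd
t=10: ddddddd
ddddddd
dddAAdd
ddAAAdd
ddAd>dd
ddddddd
t=11: ddddddd
ddddddd
dddAAdd
ddAAAdd
ddAdAdd
ddddvdd
t=12: ddddddd
ddddddd
dddAAdd
ddAAAdd
ddAdAdd
ddd<Add
t=13: ddddddd
ddddddd
dddAAdd
ddAAAdd
ddA^Add
dddAAdd
t=14: ddddddd
ddddddd
dddAAdd
ddAAAdd
ddAA>dd
dddAAdd
t=15: ddddddd
ddddddd
dddAAdd
ddAA^dd
ddAAddd
dddAAdd
t=16: ddddddd
ddddddd
dddAAdd
ddA<ddd
ddAAddd
dddAAdd
t=17: ddddddd
ddddddd
dddAAdd
ddAdddd
ddAvddd
dddAAdd
t=18: ddddddd
ddddddd
dddAAdd
ddAdddd
ddAd>dd
dddAAdd
t=19: ddddddd
ddddddd
dddAAdd
ddAdddd
ddAdAdd
dddAvdd
t=20: ddddddd
ddddddd
dddAAdd
ddAdddd
ddAdAdd
dddAd>d
t=21: dddddvd
ddddddd
dddAAdd
ddAdddd
ddAdAdd
dddAdAd
t=22: dddd<Ad
ddddddd
dddAAdd
ddAdddd
ddAdAdd
dddAdAd
t=23: ddddAAd
ddddddd
dddAAdd
ddAdddd
ddAdAdd
dddA^Ad
t=24: ddddAAd
ddddddd
dddAAdd
ddAdddd
ddAdAdd
dddAA>d
t=25: ddddAAd
ddddddd
dddAAdd
ddAdddd
ddAdA^d
dddAAdd
t=26: ddddAAd
ddddddd
dddAAdd
ddAdddd
ddAdAA>
dddAAdd
t=27: ddddAAd
ddddddd
dddAAdd
ddAdddd
ddAdAAA
dddAAdv
t=28: ddddAAd
ddddddd
dddAAdd
ddAdddd
ddAdAAA
dddAA<A
t=29: ddddAAd
ddddddd
dddAAdd
ddAdddd
ddAdA^A
dddAAAA
t=30: ddddAAd
ddddddd
dddAAdd
ddAdddd
ddAd<dA
dddAAAA
t=31: ddddAAd
ddddddd
dddAAdd
ddAdddd
ddAdddA
dddAvAA
t=32: ddddAAd
ddddddd
dddAAdd
ddAdddd
ddAdddA
dddAd>A
t=33: ddddAAd
ddddddd
dddAAdd
ddAdddd
ddAdd^A
dddAddA
t=34: ddddAAd
ddddddd
dddAAdd
ddAdddd
ddAddA>
dddAddA
t=35: ddddAAd
ddddddd
dddAAdd
ddAddd^
ddAddAd
dddAddA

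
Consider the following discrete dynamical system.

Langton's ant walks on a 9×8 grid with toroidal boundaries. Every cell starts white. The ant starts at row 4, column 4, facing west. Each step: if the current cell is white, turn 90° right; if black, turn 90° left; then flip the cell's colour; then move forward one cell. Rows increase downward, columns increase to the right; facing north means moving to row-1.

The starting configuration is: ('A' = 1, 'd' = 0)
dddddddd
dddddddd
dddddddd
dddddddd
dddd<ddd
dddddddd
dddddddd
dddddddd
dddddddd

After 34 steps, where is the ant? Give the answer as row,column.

step 0: dddddddd
dddddddd
dddddddd
dddddddd
dddd<ddd
dddddddd
dddddddd
dddddddd
dddddddd
step 1: dddddddd
dddddddd
dddddddd
dddd^ddd
ddddAddd
dddddddd
dddddddd
dddddddd
dddddddd
step 2: dddddddd
dddddddd
dddddddd
ddddA>dd
ddddAddd
dddddddd
dddddddd
dddddddd
dddddddd
step 3: dddddddd
dddddddd
dddddddd
ddddAAdd
ddddAvdd
dddddddd
dddddddd
dddddddd
dddddddd
step 4: dddddddd
dddddddd
dddddddd
ddddAAdd
dddd<Add
dddddddd
dddddddd
dddddddd
dddddddd
step 5: dddddddd
dddddddd
dddddddd
ddddAAdd
dddddAdd
ddddvddd
dddddddd
dddddddd
dddddddd
step 6: dddddddd
dddddddd
dddddddd
ddddAAdd
dddddAdd
ddd<Addd
dddddddd
dddddddd
dddddddd
step 7: dddddddd
dddddddd
dddddddd
ddddAAdd
ddd^dAdd
dddAAddd
dddddddd
dddddddd
dddddddd
step 8: dddddddd
dddddddd
dddddddd
ddddAAdd
dddA>Add
dddAAddd
dddddddd
dddddddd
dddddddd
step 9: dddddddd
dddddddd
dddddddd
ddddAAdd
dddAAAdd
dddAvddd
dddddddd
dddddddd
dddddddd
step 10: dddddddd
dddddddd
dddddddd
ddddAAdd
dddAAAdd
dddAd>dd
dddddddd
dddddddd
dddddddd
step 11: dddddddd
dddddddd
dddddddd
ddddAAdd
dddAAAdd
dddAdAdd
dddddvdd
dddddddd
dddddddd
step 12: dddddddd
dddddddd
dddddddd
ddddAAdd
dddAAAdd
dddAdAdd
dddd<Add
dddddddd
dddddddd
step 13: dddddddd
dddddddd
dddddddd
ddddAAdd
dddAAAdd
dddA^Add
ddddAAdd
dddddddd
dddddddd
step 14: dddddddd
dddddddd
dddddddd
ddddAAdd
dddAAAdd
dddAA>dd
ddddAAdd
dddddddd
dddddddd
step 15: dddddddd
dddddddd
dddddddd
ddddAAdd
dddAA^dd
dddAAddd
ddddAAdd
dddddddd
dddddddd
step 16: dddddddd
dddddddd
dddddddd
ddddAAdd
dddA<ddd
dddAAddd
ddddAAdd
dddddddd
dddddddd
step 17: dddddddd
dddddddd
dddddddd
ddddAAdd
dddAdddd
dddAvddd
ddddAAdd
dddddddd
dddddddd
step 18: dddddddd
dddddddd
dddddddd
ddddAAdd
dddAdddd
dddAd>dd
ddddAAdd
dddddddd
dddddddd
step 19: dddddddd
dddddddd
dddddddd
ddddAAdd
dddAdddd
dddAdAdd
ddddAvdd
dddddddd
dddddddd
step 20: dddddddd
dddddddd
dddddddd
ddddAAdd
dddAdddd
dddAdAdd
ddddAd>d
dddddddd
dddddddd
step 21: dddddddd
dddddddd
dddddddd
ddddAAdd
dddAdddd
dddAdAdd
ddddAdAd
ddddddvd
dddddddd
step 22: dddddddd
dddddddd
dddddddd
ddddAAdd
dddAdddd
dddAdAdd
ddddAdAd
ddddd<Ad
dddddddd
step 23: dddddddd
dddddddd
dddddddd
ddddAAdd
dddAdddd
dddAdAdd
ddddA^Ad
dddddAAd
dddddddd
step 24: dddddddd
dddddddd
dddddddd
ddddAAdd
dddAdddd
dddAdAdd
ddddAA>d
dddddAAd
dddddddd
step 25: dddddddd
dddddddd
dddddddd
ddddAAdd
dddAdddd
dddAdA^d
ddddAAdd
dddddAAd
dddddddd
step 26: dddddddd
dddddddd
dddddddd
ddddAAdd
dddAdddd
dddAdAA>
ddddAAdd
dddddAAd
dddddddd
step 27: dddddddd
dddddddd
dddddddd
ddddAAdd
dddAdddd
dddAdAAA
ddddAAdv
dddddAAd
dddddddd
step 28: dddddddd
dddddddd
dddddddd
ddddAAdd
dddAdddd
dddAdAAA
ddddAA<A
dddddAAd
dddddddd
step 29: dddddddd
dddddddd
dddddddd
ddddAAdd
dddAdddd
dddAdA^A
ddddAAAA
dddddAAd
dddddddd
step 30: dddddddd
dddddddd
dddddddd
ddddAAdd
dddAdddd
dddAd<dA
ddddAAAA
dddddAAd
dddddddd
step 31: dddddddd
dddddddd
dddddddd
ddddAAdd
dddAdddd
dddAdddA
ddddAvAA
dddddAAd
dddddddd
step 32: dddddddd
dddddddd
dddddddd
ddddAAdd
dddAdddd
dddAdddA
ddddAd>A
dddddAAd
dddddddd
step 33: dddddddd
dddddddd
dddddddd
ddddAAdd
dddAdddd
dddAdd^A
ddddAddA
dddddAAd
dddddddd
step 34: dddddddd
dddddddd
dddddddd
ddddAAdd
dddAdddd
dddAddA>
ddddAddA
dddddAAd
dddddddd

5,7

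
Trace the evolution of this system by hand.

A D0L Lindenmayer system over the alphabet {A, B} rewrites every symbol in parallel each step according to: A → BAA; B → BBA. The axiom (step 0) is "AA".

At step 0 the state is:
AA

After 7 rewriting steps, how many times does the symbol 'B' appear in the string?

step 0: AA
step 1: BAABAA
step 2: BBABAABAABBABAABAA
step 3: BBABBABAABBABAABAABBABAABAABBABBABAABBABAABAABBABAABAA
step 4: BBABBABAABBABBABAABBABAABAABBABBABAABBABAABAABBABAABAABBAB…ABAABBABBABAABBABAABAABBABAABAABBABBABAABBABAABAABBABAABAA  (len 162)
step 5: BBABBABAABBABBABAABBABAABAABBABBABAABBABBABAABBABAABAABBAB…ABAABBABBABAABBABAABAABBABAABAABBABBABAABBABAABAABBABAABAA  (len 486)
step 6: BBABBABAABBABBABAABBABAABAABBABBABAABBABBABAABBABAABAABBAB…ABAABBABBABAABBABAABAABBABAABAABBABBABAABBABAABAABBABAABAA  (len 1458)
step 7: BBABBABAABBABBABAABBABAABAABBABBABAABBABBABAABBABAABAABBAB…ABAABBABBABAABBABAABAABBABAABAABBABBABAABBABAABAABBABAABAA  (len 4374)

2186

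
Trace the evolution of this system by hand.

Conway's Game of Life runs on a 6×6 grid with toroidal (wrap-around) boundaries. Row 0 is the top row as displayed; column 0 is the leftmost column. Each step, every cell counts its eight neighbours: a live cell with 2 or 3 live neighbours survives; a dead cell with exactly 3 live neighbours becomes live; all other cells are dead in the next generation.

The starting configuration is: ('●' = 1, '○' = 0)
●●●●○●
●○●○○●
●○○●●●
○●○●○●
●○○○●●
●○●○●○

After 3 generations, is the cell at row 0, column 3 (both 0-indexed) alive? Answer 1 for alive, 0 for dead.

0

gen 0: ●●●●○●
●○●○○●
●○○●●●
○●○●○●
●○○○●●
●○●○●○
gen 1: ○○○○○○
○○○○○○
○○○●○○
○●●●○○
○○●○○○
○○●○○○
gen 2: ○○○○○○
○○○○○○
○○○●○○
○●○●○○
○○○○○○
○○○○○○
gen 3: ○○○○○○
○○○○○○
○○●○○○
○○●○○○
○○○○○○
○○○○○○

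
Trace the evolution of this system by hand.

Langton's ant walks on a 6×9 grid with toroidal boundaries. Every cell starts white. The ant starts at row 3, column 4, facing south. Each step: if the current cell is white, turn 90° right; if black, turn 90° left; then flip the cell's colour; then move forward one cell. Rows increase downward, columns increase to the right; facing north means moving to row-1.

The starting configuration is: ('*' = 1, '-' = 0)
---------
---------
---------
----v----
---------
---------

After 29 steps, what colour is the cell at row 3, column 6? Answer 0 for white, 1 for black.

k=0  ---------
---------
---------
----v----
---------
---------
k=1  ---------
---------
---------
---<*----
---------
---------
k=2  ---------
---------
---^-----
---**----
---------
---------
k=3  ---------
---------
---*>----
---**----
---------
---------
k=4  ---------
---------
---**----
---*v----
---------
---------
k=5  ---------
---------
---**----
---*->---
---------
---------
k=6  ---------
---------
---**----
---*-*---
-----v---
---------
k=7  ---------
---------
---**----
---*-*---
----<*---
---------
k=8  ---------
---------
---**----
---*^*---
----**---
---------
k=9  ---------
---------
---**----
---**>---
----**---
---------
k=10  ---------
---------
---**^---
---**----
----**---
---------
k=11  ---------
---------
---***>--
---**----
----**---
---------
k=12  ---------
---------
---****--
---**-v--
----**---
---------
k=13  ---------
---------
---****--
---**<*--
----**---
---------
k=14  ---------
---------
---**^*--
---****--
----**---
---------
k=15  ---------
---------
---*<-*--
---****--
----**---
---------
k=16  ---------
---------
---*--*--
---*v**--
----**---
---------
k=17  ---------
---------
---*--*--
---*->*--
----**---
---------
k=18  ---------
---------
---*-^*--
---*--*--
----**---
---------
k=19  ---------
---------
---*-*>--
---*--*--
----**---
---------
k=20  ---------
------^--
---*-*---
---*--*--
----**---
---------
k=21  ---------
------*>-
---*-*---
---*--*--
----**---
---------
k=22  ---------
------**-
---*-*-v-
---*--*--
----**---
---------
k=23  ---------
------**-
---*-*<*-
---*--*--
----**---
---------
k=24  ---------
------^*-
---*-***-
---*--*--
----**---
---------
k=25  ---------
-----<-*-
---*-***-
---*--*--
----**---
---------
k=26  -----^---
-----*-*-
---*-***-
---*--*--
----**---
---------
k=27  -----*>--
-----*-*-
---*-***-
---*--*--
----**---
---------
k=28  -----**--
-----*v*-
---*-***-
---*--*--
----**---
---------
k=29  -----**--
-----<**-
---*-***-
---*--*--
----**---
---------

1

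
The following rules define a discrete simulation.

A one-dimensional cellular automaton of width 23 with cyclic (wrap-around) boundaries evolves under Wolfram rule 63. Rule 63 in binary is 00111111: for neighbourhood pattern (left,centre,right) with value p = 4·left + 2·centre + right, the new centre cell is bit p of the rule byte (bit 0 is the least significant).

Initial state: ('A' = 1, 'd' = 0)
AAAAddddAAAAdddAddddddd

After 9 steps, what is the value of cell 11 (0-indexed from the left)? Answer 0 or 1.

step 0: AAAAddddAAAAdddAddddddd
step 1: AdddAAAAAdddAAAAAAAAAAA
step 2: dAAAAddddAAAAdddddddddd
step 3: AAdddAAAAAdddAAAAAAAAAA
step 4: ddAAAAddddAAAAddddddddd
step 5: AAAdddAAAAAdddAAAAAAAAA
step 6: dddAAAAddddAAAAdddddddd
step 7: AAAAdddAAAAAdddAAAAAAAA
step 8: ddddAAAAddddAAAAddddddd
step 9: AAAAAdddAAAAAdddAAAAAAA

1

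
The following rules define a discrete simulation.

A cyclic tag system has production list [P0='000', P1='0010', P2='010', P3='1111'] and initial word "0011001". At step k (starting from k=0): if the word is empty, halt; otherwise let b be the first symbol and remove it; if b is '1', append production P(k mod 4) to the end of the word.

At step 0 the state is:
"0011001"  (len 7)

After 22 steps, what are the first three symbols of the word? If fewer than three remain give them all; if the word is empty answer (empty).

011

t=0: "0011001"  (len 7)
t=1: "011001"  (len 6)
t=2: "11001"  (len 5)
t=3: "1001010"  (len 7)
t=4: "0010101111"  (len 10)
t=5: "010101111"  (len 9)
t=6: "10101111"  (len 8)
t=7: "0101111010"  (len 10)
t=8: "101111010"  (len 9)
t=9: "01111010000"  (len 11)
t=10: "1111010000"  (len 10)
t=11: "111010000010"  (len 12)
t=12: "110100000101111"  (len 15)
t=13: "10100000101111000"  (len 17)
t=14: "01000001011110000010"  (len 20)
t=15: "1000001011110000010"  (len 19)
t=16: "0000010111100000101111"  (len 22)
t=17: "000010111100000101111"  (len 21)
t=18: "00010111100000101111"  (len 20)
t=19: "0010111100000101111"  (len 19)
t=20: "010111100000101111"  (len 18)
t=21: "10111100000101111"  (len 17)
t=22: "01111000001011110010"  (len 20)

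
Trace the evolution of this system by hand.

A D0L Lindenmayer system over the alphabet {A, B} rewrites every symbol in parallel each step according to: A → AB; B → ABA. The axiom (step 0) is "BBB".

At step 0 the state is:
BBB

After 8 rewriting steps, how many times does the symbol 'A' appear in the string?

gen 0: BBB
gen 1: ABAABAABA
gen 2: ABABAABABABAABABABAAB
gen 3: ABABAABABAABABABAABABAABABAABABABAABABAABABAABABABA
gen 4: ABABAABABAABABABAABABAABABABAABABAABABAABABABAABABAABABABA…ABABAABABAABABAABABABAABABAABABABAABABAABABABAABABAABABAAB  (len 123)
gen 5: ABABAABABAABABABAABABAABABABAABABAABABAABABABAABABAABABABA…ABABAABABAABABABAABABAABABAABABABAABABAABABABAABABAABABABA  (len 297)
gen 6: ABABAABABAABABABAABABAABABABAABABAABABAABABABAABABAABABABA…ABABAABABAABABABAABABAABABAABABABAABABAABABABAABABAABABAAB  (len 717)
gen 7: ABABAABABAABABABAABABAABABABAABABAABABAABABABAABABAABABABA…ABABAABABAABABABAABABAABABAABABABAABABAABABABAABABAABABABA  (len 1731)
gen 8: ABABAABABAABABABAABABAABABABAABABAABABAABABABAABABAABABABA…ABABAABABAABABABAABABAABABAABABABAABABAABABABAABABAABABAAB  (len 4179)

2448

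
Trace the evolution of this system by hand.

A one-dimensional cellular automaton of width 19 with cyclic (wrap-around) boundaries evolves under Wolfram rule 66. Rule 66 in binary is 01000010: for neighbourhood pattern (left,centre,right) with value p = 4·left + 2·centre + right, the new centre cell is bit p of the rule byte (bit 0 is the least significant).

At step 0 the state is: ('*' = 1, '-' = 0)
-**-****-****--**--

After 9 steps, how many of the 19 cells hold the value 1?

3

step 0: -**-****-****--**--
step 1: *-*----*----*-*-*--
step 2: ------*----*------*
step 3: -----*----*------*-
step 4: ----*----*------*--
step 5: ---*----*------*---
step 6: --*----*------*----
step 7: -*----*------*-----
step 8: *----*------*------
step 9: ----*------*------*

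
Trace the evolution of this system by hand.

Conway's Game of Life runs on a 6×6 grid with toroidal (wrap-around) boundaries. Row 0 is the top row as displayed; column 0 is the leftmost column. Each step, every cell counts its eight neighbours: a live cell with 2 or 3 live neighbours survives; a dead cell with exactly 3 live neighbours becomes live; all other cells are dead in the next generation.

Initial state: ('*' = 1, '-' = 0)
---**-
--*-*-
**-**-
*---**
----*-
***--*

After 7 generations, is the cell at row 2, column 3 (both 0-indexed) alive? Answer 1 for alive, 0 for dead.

k=0  ---**-
--*-*-
**-**-
*---**
----*-
***--*
k=1  *---*-
-**---
***---
**----
---**-
***--*
k=2  ---*--
--**-*
------
*--*-*
---**-
***---
k=3  *--**-
--***-
*-**-*
---*-*
---**-
-**-*-
k=4  ------
*-----
**---*
*----*
-----*
-**---
k=5  -*----
**---*
-*----
-*--*-
-*---*
------
k=6  -*----
-**---
-**--*
-**---
*-----
*-----
k=7  ***---
------
---*--
--*---
*-----
**----

1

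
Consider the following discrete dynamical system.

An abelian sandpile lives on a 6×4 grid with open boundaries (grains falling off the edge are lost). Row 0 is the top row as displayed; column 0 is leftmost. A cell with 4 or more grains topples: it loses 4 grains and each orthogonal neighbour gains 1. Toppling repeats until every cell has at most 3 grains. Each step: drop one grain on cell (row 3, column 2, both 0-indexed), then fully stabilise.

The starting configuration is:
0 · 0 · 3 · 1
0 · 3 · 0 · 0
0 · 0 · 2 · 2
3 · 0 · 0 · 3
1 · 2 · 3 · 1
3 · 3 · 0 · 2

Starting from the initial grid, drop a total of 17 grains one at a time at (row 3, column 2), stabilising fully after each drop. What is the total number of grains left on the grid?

37

k=0  0 · 0 · 3 · 1
0 · 3 · 0 · 0
0 · 0 · 2 · 2
3 · 0 · 0 · 3
1 · 2 · 3 · 1
3 · 3 · 0 · 2
k=1  0 · 0 · 3 · 1
0 · 3 · 0 · 0
0 · 0 · 2 · 2
3 · 0 · 1 · 3
1 · 2 · 3 · 1
3 · 3 · 0 · 2
k=2  0 · 0 · 3 · 1
0 · 3 · 0 · 0
0 · 0 · 2 · 2
3 · 0 · 2 · 3
1 · 2 · 3 · 1
3 · 3 · 0 · 2
k=3  0 · 0 · 3 · 1
0 · 3 · 0 · 0
0 · 0 · 2 · 2
3 · 0 · 3 · 3
1 · 2 · 3 · 1
3 · 3 · 0 · 2
k=4  0 · 0 · 3 · 1
0 · 3 · 0 · 0
0 · 0 · 3 · 3
3 · 1 · 2 · 0
1 · 3 · 0 · 3
3 · 3 · 1 · 2
k=5  0 · 0 · 3 · 1
0 · 3 · 0 · 0
0 · 0 · 3 · 3
3 · 1 · 3 · 0
1 · 3 · 0 · 3
3 · 3 · 1 · 2
k=6  0 · 0 · 3 · 1
0 · 3 · 1 · 1
0 · 1 · 1 · 0
3 · 2 · 1 · 2
1 · 3 · 1 · 3
3 · 3 · 1 · 2
k=7  0 · 0 · 3 · 1
0 · 3 · 1 · 1
0 · 1 · 1 · 0
3 · 2 · 2 · 2
1 · 3 · 1 · 3
3 · 3 · 1 · 2
k=8  0 · 0 · 3 · 1
0 · 3 · 1 · 1
0 · 1 · 1 · 0
3 · 2 · 3 · 2
1 · 3 · 1 · 3
3 · 3 · 1 · 2
k=9  0 · 0 · 3 · 1
0 · 3 · 1 · 1
0 · 1 · 2 · 0
3 · 3 · 0 · 3
1 · 3 · 2 · 3
3 · 3 · 1 · 2
k=10  0 · 0 · 3 · 1
0 · 3 · 1 · 1
0 · 1 · 2 · 0
3 · 3 · 1 · 3
1 · 3 · 2 · 3
3 · 3 · 1 · 2
k=11  0 · 0 · 3 · 1
0 · 3 · 1 · 1
0 · 1 · 2 · 0
3 · 3 · 2 · 3
1 · 3 · 2 · 3
3 · 3 · 1 · 2
k=12  0 · 0 · 3 · 1
0 · 3 · 1 · 1
0 · 1 · 2 · 0
3 · 3 · 3 · 3
1 · 3 · 2 · 3
3 · 3 · 1 · 2
k=13  0 · 0 · 3 · 1
0 · 3 · 1 · 1
1 · 2 · 3 · 1
1 · 2 · 3 · 1
0 · 3 · 1 · 1
1 · 1 · 3 · 3
k=14  0 · 0 · 3 · 1
0 · 3 · 2 · 1
1 · 3 · 0 · 2
1 · 3 · 1 · 2
0 · 3 · 2 · 1
1 · 1 · 3 · 3
k=15  0 · 0 · 3 · 1
0 · 3 · 2 · 1
1 · 3 · 0 · 2
1 · 3 · 2 · 2
0 · 3 · 2 · 1
1 · 1 · 3 · 3
k=16  0 · 0 · 3 · 1
0 · 3 · 2 · 1
1 · 3 · 0 · 2
1 · 3 · 3 · 2
0 · 3 · 2 · 1
1 · 1 · 3 · 3
k=17  0 · 1 · 3 · 1
1 · 0 · 3 · 1
2 · 1 · 2 · 2
2 · 2 · 2 · 3
1 · 1 · 1 · 3
1 · 3 · 1 · 0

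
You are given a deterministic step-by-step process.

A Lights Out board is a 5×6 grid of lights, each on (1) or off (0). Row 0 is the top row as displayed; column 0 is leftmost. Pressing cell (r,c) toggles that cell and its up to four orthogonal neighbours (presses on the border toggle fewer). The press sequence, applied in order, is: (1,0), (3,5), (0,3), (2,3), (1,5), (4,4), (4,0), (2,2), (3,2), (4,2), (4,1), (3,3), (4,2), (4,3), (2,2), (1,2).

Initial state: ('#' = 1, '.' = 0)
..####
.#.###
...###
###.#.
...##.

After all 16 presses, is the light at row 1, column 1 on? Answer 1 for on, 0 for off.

1

t=0: ..####
.#.###
...###
###.#.
...##.
t=1: #.####
#..###
#..###
###.#.
...##.
t=2: #.####
#..###
#..##.
###..#
...###
t=3: #....#
#...##
#..##.
###..#
...###
t=4: #....#
#..###
#.#...
####.#
...###
t=5: #.....
#..#..
#.#..#
####.#
...###
t=6: #.....
#..#..
#.#..#
######
......
t=7: #.....
#..#..
#.#..#
.#####
##....
t=8: #.....
#.##..
##.#.#
.#.###
##....
t=9: #.....
#.##..
####.#
..#.##
###...
t=10: #.....
#.##..
####.#
....##
#..#..
t=11: #.....
#.##..
####.#
.#..##
.###..
t=12: #.....
#.##..
###..#
.###.#
.##...
t=13: #.....
#.##..
###..#
.#.#.#
...#..
t=14: #.....
#.##..
###..#
.#...#
..#.#.
t=15: #.....
#..#..
#..#.#
.##..#
..#.#.
t=16: #.#...
###...
#.##.#
.##..#
..#.#.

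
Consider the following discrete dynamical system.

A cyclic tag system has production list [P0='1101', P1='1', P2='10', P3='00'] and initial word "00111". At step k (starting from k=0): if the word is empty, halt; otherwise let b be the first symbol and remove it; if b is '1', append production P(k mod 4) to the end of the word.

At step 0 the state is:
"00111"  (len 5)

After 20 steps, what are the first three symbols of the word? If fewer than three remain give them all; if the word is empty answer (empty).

gen 0: "00111"  (len 5)
gen 1: "0111"  (len 4)
gen 2: "111"  (len 3)
gen 3: "1110"  (len 4)
gen 4: "11000"  (len 5)
gen 5: "10001101"  (len 8)
gen 6: "00011011"  (len 8)
gen 7: "0011011"  (len 7)
gen 8: "011011"  (len 6)
gen 9: "11011"  (len 5)
gen 10: "10111"  (len 5)
gen 11: "011110"  (len 6)
gen 12: "11110"  (len 5)
gen 13: "11101101"  (len 8)
gen 14: "11011011"  (len 8)
gen 15: "101101110"  (len 9)
gen 16: "0110111000"  (len 10)
gen 17: "110111000"  (len 9)
gen 18: "101110001"  (len 9)
gen 19: "0111000110"  (len 10)
gen 20: "111000110"  (len 9)

111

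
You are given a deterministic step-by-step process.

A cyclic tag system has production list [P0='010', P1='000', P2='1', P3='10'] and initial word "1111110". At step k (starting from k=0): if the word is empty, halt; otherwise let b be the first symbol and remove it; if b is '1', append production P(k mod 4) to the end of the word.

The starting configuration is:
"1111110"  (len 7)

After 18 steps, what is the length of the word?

14

[0] "1111110"  (len 7)
[1] "111110010"  (len 9)
[2] "11110010000"  (len 11)
[3] "11100100001"  (len 11)
[4] "110010000110"  (len 12)
[5] "10010000110010"  (len 14)
[6] "0010000110010000"  (len 16)
[7] "010000110010000"  (len 15)
[8] "10000110010000"  (len 14)
[9] "0000110010000010"  (len 16)
[10] "000110010000010"  (len 15)
[11] "00110010000010"  (len 14)
[12] "0110010000010"  (len 13)
[13] "110010000010"  (len 12)
[14] "10010000010000"  (len 14)
[15] "00100000100001"  (len 14)
[16] "0100000100001"  (len 13)
[17] "100000100001"  (len 12)
[18] "00000100001000"  (len 14)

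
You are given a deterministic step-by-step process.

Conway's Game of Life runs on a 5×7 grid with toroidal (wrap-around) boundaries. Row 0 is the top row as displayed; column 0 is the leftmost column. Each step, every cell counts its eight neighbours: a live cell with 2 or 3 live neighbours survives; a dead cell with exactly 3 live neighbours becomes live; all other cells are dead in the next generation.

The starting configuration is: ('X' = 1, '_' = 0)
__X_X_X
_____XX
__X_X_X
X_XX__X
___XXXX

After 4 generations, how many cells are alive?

[0] __X_X_X
_____XX
__X_X_X
X_XX__X
___XXXX
[1] X______
X___X_X
_XX_X__
XXX____
_X_____
[2] XX____X
X__X_XX
__X__XX
X__X___
__X____
[3] _XX__X_
__X_X__
_XXX_X_
_XXX__X
__X___X
[4] _XX__X_
____XX_
X____X_
____XXX
_____XX

12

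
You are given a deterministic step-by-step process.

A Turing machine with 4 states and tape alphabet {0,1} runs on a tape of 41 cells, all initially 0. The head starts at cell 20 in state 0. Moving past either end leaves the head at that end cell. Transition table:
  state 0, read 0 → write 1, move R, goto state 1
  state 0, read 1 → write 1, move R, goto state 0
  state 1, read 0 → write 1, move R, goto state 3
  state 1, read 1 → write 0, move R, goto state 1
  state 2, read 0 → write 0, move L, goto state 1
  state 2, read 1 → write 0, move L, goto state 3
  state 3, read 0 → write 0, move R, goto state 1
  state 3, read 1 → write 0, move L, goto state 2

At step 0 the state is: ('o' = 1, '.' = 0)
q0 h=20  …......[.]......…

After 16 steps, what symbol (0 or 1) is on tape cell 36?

step 0: q0 h=20  …......[.]......…
step 1: q1 h=21  ….....o[.]......…
step 2: q3 h=22  …....oo[.]......…
step 3: q1 h=23  …...oo.[.]......…
step 4: q3 h=24  …..oo.o[.]......…
step 5: q1 h=25  ….oo.o.[.]......…
step 6: q3 h=26  …oo.o.o[.]......…
step 7: q1 h=27  …o.o.o.[.]......…
step 8: q3 h=28  ….o.o.o[.]......…
step 9: q1 h=29  …o.o.o.[.]......…
step 10: q3 h=30  ….o.o.o[.]......…
step 11: q1 h=31  …o.o.o.[.]......…
step 12: q3 h=32  ….o.o.o[.]......…
step 13: q1 h=33  …o.o.o.[.]......…
step 14: q3 h=34  ….o.o.o[.]......|
step 15: q1 h=35  …o.o.o.[.].....|
step 16: q3 h=36  ….o.o.o[.]....|

0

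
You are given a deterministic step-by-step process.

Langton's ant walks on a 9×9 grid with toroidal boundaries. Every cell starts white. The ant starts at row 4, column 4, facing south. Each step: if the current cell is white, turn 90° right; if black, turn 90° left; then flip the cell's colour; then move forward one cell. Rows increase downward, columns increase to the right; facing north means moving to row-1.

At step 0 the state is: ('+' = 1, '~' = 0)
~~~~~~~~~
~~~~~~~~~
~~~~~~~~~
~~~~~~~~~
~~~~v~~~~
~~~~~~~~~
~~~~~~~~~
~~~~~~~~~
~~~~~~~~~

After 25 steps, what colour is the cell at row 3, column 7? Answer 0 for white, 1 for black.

1

[0] ~~~~~~~~~
~~~~~~~~~
~~~~~~~~~
~~~~~~~~~
~~~~v~~~~
~~~~~~~~~
~~~~~~~~~
~~~~~~~~~
~~~~~~~~~
[1] ~~~~~~~~~
~~~~~~~~~
~~~~~~~~~
~~~~~~~~~
~~~<+~~~~
~~~~~~~~~
~~~~~~~~~
~~~~~~~~~
~~~~~~~~~
[2] ~~~~~~~~~
~~~~~~~~~
~~~~~~~~~
~~~^~~~~~
~~~++~~~~
~~~~~~~~~
~~~~~~~~~
~~~~~~~~~
~~~~~~~~~
[3] ~~~~~~~~~
~~~~~~~~~
~~~~~~~~~
~~~+>~~~~
~~~++~~~~
~~~~~~~~~
~~~~~~~~~
~~~~~~~~~
~~~~~~~~~
[4] ~~~~~~~~~
~~~~~~~~~
~~~~~~~~~
~~~++~~~~
~~~+v~~~~
~~~~~~~~~
~~~~~~~~~
~~~~~~~~~
~~~~~~~~~
[5] ~~~~~~~~~
~~~~~~~~~
~~~~~~~~~
~~~++~~~~
~~~+~>~~~
~~~~~~~~~
~~~~~~~~~
~~~~~~~~~
~~~~~~~~~
[6] ~~~~~~~~~
~~~~~~~~~
~~~~~~~~~
~~~++~~~~
~~~+~+~~~
~~~~~v~~~
~~~~~~~~~
~~~~~~~~~
~~~~~~~~~
[7] ~~~~~~~~~
~~~~~~~~~
~~~~~~~~~
~~~++~~~~
~~~+~+~~~
~~~~<+~~~
~~~~~~~~~
~~~~~~~~~
~~~~~~~~~
[8] ~~~~~~~~~
~~~~~~~~~
~~~~~~~~~
~~~++~~~~
~~~+^+~~~
~~~~++~~~
~~~~~~~~~
~~~~~~~~~
~~~~~~~~~
[9] ~~~~~~~~~
~~~~~~~~~
~~~~~~~~~
~~~++~~~~
~~~++>~~~
~~~~++~~~
~~~~~~~~~
~~~~~~~~~
~~~~~~~~~
[10] ~~~~~~~~~
~~~~~~~~~
~~~~~~~~~
~~~++^~~~
~~~++~~~~
~~~~++~~~
~~~~~~~~~
~~~~~~~~~
~~~~~~~~~
[11] ~~~~~~~~~
~~~~~~~~~
~~~~~~~~~
~~~+++>~~
~~~++~~~~
~~~~++~~~
~~~~~~~~~
~~~~~~~~~
~~~~~~~~~
[12] ~~~~~~~~~
~~~~~~~~~
~~~~~~~~~
~~~++++~~
~~~++~v~~
~~~~++~~~
~~~~~~~~~
~~~~~~~~~
~~~~~~~~~
[13] ~~~~~~~~~
~~~~~~~~~
~~~~~~~~~
~~~++++~~
~~~++<+~~
~~~~++~~~
~~~~~~~~~
~~~~~~~~~
~~~~~~~~~
[14] ~~~~~~~~~
~~~~~~~~~
~~~~~~~~~
~~~++^+~~
~~~++++~~
~~~~++~~~
~~~~~~~~~
~~~~~~~~~
~~~~~~~~~
[15] ~~~~~~~~~
~~~~~~~~~
~~~~~~~~~
~~~+<~+~~
~~~++++~~
~~~~++~~~
~~~~~~~~~
~~~~~~~~~
~~~~~~~~~
[16] ~~~~~~~~~
~~~~~~~~~
~~~~~~~~~
~~~+~~+~~
~~~+v++~~
~~~~++~~~
~~~~~~~~~
~~~~~~~~~
~~~~~~~~~
[17] ~~~~~~~~~
~~~~~~~~~
~~~~~~~~~
~~~+~~+~~
~~~+~>+~~
~~~~++~~~
~~~~~~~~~
~~~~~~~~~
~~~~~~~~~
[18] ~~~~~~~~~
~~~~~~~~~
~~~~~~~~~
~~~+~^+~~
~~~+~~+~~
~~~~++~~~
~~~~~~~~~
~~~~~~~~~
~~~~~~~~~
[19] ~~~~~~~~~
~~~~~~~~~
~~~~~~~~~
~~~+~+>~~
~~~+~~+~~
~~~~++~~~
~~~~~~~~~
~~~~~~~~~
~~~~~~~~~
[20] ~~~~~~~~~
~~~~~~~~~
~~~~~~^~~
~~~+~+~~~
~~~+~~+~~
~~~~++~~~
~~~~~~~~~
~~~~~~~~~
~~~~~~~~~
[21] ~~~~~~~~~
~~~~~~~~~
~~~~~~+>~
~~~+~+~~~
~~~+~~+~~
~~~~++~~~
~~~~~~~~~
~~~~~~~~~
~~~~~~~~~
[22] ~~~~~~~~~
~~~~~~~~~
~~~~~~++~
~~~+~+~v~
~~~+~~+~~
~~~~++~~~
~~~~~~~~~
~~~~~~~~~
~~~~~~~~~
[23] ~~~~~~~~~
~~~~~~~~~
~~~~~~++~
~~~+~+<+~
~~~+~~+~~
~~~~++~~~
~~~~~~~~~
~~~~~~~~~
~~~~~~~~~
[24] ~~~~~~~~~
~~~~~~~~~
~~~~~~^+~
~~~+~+++~
~~~+~~+~~
~~~~++~~~
~~~~~~~~~
~~~~~~~~~
~~~~~~~~~
[25] ~~~~~~~~~
~~~~~~~~~
~~~~~<~+~
~~~+~+++~
~~~+~~+~~
~~~~++~~~
~~~~~~~~~
~~~~~~~~~
~~~~~~~~~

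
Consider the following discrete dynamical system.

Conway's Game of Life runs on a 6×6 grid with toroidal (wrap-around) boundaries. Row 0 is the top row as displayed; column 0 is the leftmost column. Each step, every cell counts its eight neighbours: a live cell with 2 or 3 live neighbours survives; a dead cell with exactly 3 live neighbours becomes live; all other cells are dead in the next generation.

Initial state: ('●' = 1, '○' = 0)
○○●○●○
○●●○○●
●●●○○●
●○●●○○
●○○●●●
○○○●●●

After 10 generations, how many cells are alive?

t=0: ○○●○●○
○●●○○●
●●●○○●
●○●●○○
●○○●●●
○○○●●●
t=1: ●●●○○○
○○○○●●
○○○○●●
○○○○○○
●●○○○○
●○●○○○
t=2: ●○●●○○
○●○●●○
○○○○●●
●○○○○●
●●○○○○
○○●○○●
t=3: ●○○○○●
●●○○○○
○○○●○○
○●○○●○
○●○○○○
○○●●○●
t=4: ○○●○●●
●●○○○●
●●●○○○
○○●○○○
●●○●●○
○●●○●●
t=5: ○○●○○○
○○○●●○
○○●○○●
○○○○○●
●○○○●○
○○○○○○
t=6: ○○○●○○
○○●●●○
○○○●○●
●○○○●●
○○○○○●
○○○○○○
t=7: ○○●●●○
○○●○○○
●○●○○○
●○○○○○
●○○○●●
○○○○○○
t=8: ○○●●○○
○○●○○○
○○○○○○
●○○○○○
●○○○○●
○○○○○○
t=9: ○○●●○○
○○●●○○
○○○○○○
●○○○○●
●○○○○●
○○○○○○
t=10: ○○●●○○
○○●●○○
○○○○○○
●○○○○●
●○○○○●
○○○○○○

8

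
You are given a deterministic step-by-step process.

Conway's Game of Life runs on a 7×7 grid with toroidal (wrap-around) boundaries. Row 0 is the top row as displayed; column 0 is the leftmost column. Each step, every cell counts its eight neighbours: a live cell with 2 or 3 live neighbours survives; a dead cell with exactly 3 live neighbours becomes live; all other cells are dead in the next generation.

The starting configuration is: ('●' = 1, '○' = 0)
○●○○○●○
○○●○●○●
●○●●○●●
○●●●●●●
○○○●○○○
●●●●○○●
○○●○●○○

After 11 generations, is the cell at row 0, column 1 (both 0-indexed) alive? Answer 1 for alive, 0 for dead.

0) ○●○○○●○
○○●○●○●
●○●●○●●
○●●●●●●
○○○●○○○
●●●●○○●
○○●○●○○
1) ○●●○●●○
○○●○●○○
○○○○○○○
○●○○○○○
○○○○○○○
●●○○●○○
○○○○●●●
2) ○●●○○○●
○●●○●●○
○○○○○○○
○○○○○○○
●●○○○○○
●○○○●○●
○○●○○○●
3) ○○○○○○●
●●●●○●○
○○○○○○○
○○○○○○○
●●○○○○●
○○○○○●●
○○●●○○●
4) ○○○○●●●
●●●○○○●
○●●○○○○
●○○○○○○
●○○○○●●
○●●○○●○
●○○○○○●
5) ○○○○○○○
○○●●○○●
○○●○○○●
●○○○○○○
●○○○○●○
○●○○○●○
●●○○●○○
6) ●●●●○○○
○○●●○○○
●●●●○○●
●●○○○○○
●●○○○○○
○●○○●●○
●●○○○○○
7) ●○○●○○○
○○○○●○●
○○○●○○●
○○○○○○○
○○●○○○●
○○●○○○●
○○○●●○●
8) ●○○●○○●
●○○●●●●
○○○○○●○
○○○○○○○
○○○○○○○
●○●○○○●
●○●●●●●
9) ○○○○○○○
●○○●○○○
○○○○○●○
○○○○○○○
○○○○○○○
●○●○●○○
○○●○●○○
10) ○○○●○○○
○○○○○○○
○○○○○○○
○○○○○○○
○○○○○○○
○●○○○○○
○●○○○○○
11) ○○○○○○○
○○○○○○○
○○○○○○○
○○○○○○○
○○○○○○○
○○○○○○○
○○●○○○○

0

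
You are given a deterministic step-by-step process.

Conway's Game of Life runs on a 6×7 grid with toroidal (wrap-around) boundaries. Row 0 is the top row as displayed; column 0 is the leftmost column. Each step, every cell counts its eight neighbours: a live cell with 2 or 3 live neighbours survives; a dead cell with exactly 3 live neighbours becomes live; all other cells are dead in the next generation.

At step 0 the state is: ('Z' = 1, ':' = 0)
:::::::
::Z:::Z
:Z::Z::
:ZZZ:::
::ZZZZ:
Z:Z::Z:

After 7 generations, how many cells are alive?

2

gen 0: :::::::
::Z:::Z
:Z::Z::
:ZZZ:::
::ZZZZ:
Z:Z::Z:
gen 1: :Z::::Z
:::::::
ZZ:::::
:Z:::Z:
:::::ZZ
:ZZ::ZZ
gen 2: :ZZ::ZZ
:Z:::::
ZZ:::::
:Z:::Z:
:ZZ:Z::
:ZZ::::
gen 3: :::::::
::::::Z
ZZZ::::
:::::::
Z::Z:::
:::::Z:
gen 4: :::::::
ZZ:::::
ZZ:::::
Z:Z::::
:::::::
:::::::
gen 5: :::::::
ZZ:::::
::Z:::Z
Z::::::
:::::::
:::::::
gen 6: :::::::
ZZ:::::
::::::Z
:::::::
:::::::
:::::::
gen 7: :::::::
Z::::::
Z::::::
:::::::
:::::::
:::::::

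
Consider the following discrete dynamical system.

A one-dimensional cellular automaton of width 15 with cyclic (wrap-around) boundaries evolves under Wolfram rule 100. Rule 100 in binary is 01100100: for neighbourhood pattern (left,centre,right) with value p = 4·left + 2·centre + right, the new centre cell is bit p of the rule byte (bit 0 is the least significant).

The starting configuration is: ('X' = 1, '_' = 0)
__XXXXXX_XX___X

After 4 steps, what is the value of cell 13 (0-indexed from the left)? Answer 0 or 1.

0

[0] __XXXXXX_XX___X
[1] _______XX_X___X
[2] ________XXX___X
[3] __________X___X
[4] __________X___X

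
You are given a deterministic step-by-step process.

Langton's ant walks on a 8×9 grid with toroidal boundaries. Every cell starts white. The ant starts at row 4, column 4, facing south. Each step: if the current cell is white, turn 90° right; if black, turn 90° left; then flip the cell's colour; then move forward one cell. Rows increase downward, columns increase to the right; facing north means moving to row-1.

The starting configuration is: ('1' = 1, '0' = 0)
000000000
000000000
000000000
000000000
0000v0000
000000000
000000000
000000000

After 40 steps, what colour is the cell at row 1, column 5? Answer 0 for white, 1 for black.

1

step 0: 000000000
000000000
000000000
000000000
0000v0000
000000000
000000000
000000000
step 1: 000000000
000000000
000000000
000000000
000<10000
000000000
000000000
000000000
step 2: 000000000
000000000
000000000
000^00000
000110000
000000000
000000000
000000000
step 3: 000000000
000000000
000000000
0001>0000
000110000
000000000
000000000
000000000
step 4: 000000000
000000000
000000000
000110000
0001v0000
000000000
000000000
000000000
step 5: 000000000
000000000
000000000
000110000
00010>000
000000000
000000000
000000000
step 6: 000000000
000000000
000000000
000110000
000101000
00000v000
000000000
000000000
step 7: 000000000
000000000
000000000
000110000
000101000
0000<1000
000000000
000000000
step 8: 000000000
000000000
000000000
000110000
0001^1000
000011000
000000000
000000000
step 9: 000000000
000000000
000000000
000110000
00011>000
000011000
000000000
000000000
step 10: 000000000
000000000
000000000
00011^000
000110000
000011000
000000000
000000000
step 11: 000000000
000000000
000000000
000111>00
000110000
000011000
000000000
000000000
step 12: 000000000
000000000
000000000
000111100
000110v00
000011000
000000000
000000000
step 13: 000000000
000000000
000000000
000111100
00011<100
000011000
000000000
000000000
step 14: 000000000
000000000
000000000
00011^100
000111100
000011000
000000000
000000000
step 15: 000000000
000000000
000000000
0001<0100
000111100
000011000
000000000
000000000
step 16: 000000000
000000000
000000000
000100100
0001v1100
000011000
000000000
000000000
step 17: 000000000
000000000
000000000
000100100
00010>100
000011000
000000000
000000000
step 18: 000000000
000000000
000000000
00010^100
000100100
000011000
000000000
000000000
step 19: 000000000
000000000
000000000
000101>00
000100100
000011000
000000000
000000000
step 20: 000000000
000000000
000000^00
000101000
000100100
000011000
000000000
000000000
step 21: 000000000
000000000
0000001>0
000101000
000100100
000011000
000000000
000000000
step 22: 000000000
000000000
000000110
0001010v0
000100100
000011000
000000000
000000000
step 23: 000000000
000000000
000000110
000101<10
000100100
000011000
000000000
000000000
step 24: 000000000
000000000
000000^10
000101110
000100100
000011000
000000000
000000000
step 25: 000000000
000000000
00000<010
000101110
000100100
000011000
000000000
000000000
step 26: 000000000
00000^000
000001010
000101110
000100100
000011000
000000000
000000000
step 27: 000000000
000001>00
000001010
000101110
000100100
000011000
000000000
000000000
step 28: 000000000
000001100
000001v10
000101110
000100100
000011000
000000000
000000000
step 29: 000000000
000001100
00000<110
000101110
000100100
000011000
000000000
000000000
step 30: 000000000
000001100
000000110
00010v110
000100100
000011000
000000000
000000000
step 31: 000000000
000001100
000000110
000100>10
000100100
000011000
000000000
000000000
step 32: 000000000
000001100
000000^10
000100010
000100100
000011000
000000000
000000000
step 33: 000000000
000001100
00000<010
000100010
000100100
000011000
000000000
000000000
step 34: 000000000
00000^100
000001010
000100010
000100100
000011000
000000000
000000000
step 35: 000000000
0000<0100
000001010
000100010
000100100
000011000
000000000
000000000
step 36: 0000^0000
000010100
000001010
000100010
000100100
000011000
000000000
000000000
step 37: 00001>000
000010100
000001010
000100010
000100100
000011000
000000000
000000000
step 38: 000011000
00001v100
000001010
000100010
000100100
000011000
000000000
000000000
step 39: 000011000
0000<1100
000001010
000100010
000100100
000011000
000000000
000000000
step 40: 000011000
000001100
0000v1010
000100010
000100100
000011000
000000000
000000000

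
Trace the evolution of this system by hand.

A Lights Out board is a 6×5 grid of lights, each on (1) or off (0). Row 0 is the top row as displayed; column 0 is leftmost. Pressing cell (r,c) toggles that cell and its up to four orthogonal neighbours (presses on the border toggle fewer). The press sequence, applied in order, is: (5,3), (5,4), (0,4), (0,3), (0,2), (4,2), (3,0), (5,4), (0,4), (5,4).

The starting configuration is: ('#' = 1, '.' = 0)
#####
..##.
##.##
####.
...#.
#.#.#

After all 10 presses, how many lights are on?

15

0) #####
..##.
##.##
####.
...#.
#.#.#
1) #####
..##.
##.##
####.
.....
#..#.
2) #####
..##.
##.##
####.
....#
#...#
3) ###..
..###
##.##
####.
....#
#...#
4) ##.##
..#.#
##.##
####.
....#
#...#
5) #.#.#
....#
##.##
####.
....#
#...#
6) #.#.#
....#
##.##
##.#.
.####
#.#.#
7) #.#.#
....#
.#.##
...#.
#####
#.#.#
8) #.#.#
....#
.#.##
...#.
####.
#.##.
9) #.##.
.....
.#.##
...#.
####.
#.##.
10) #.##.
.....
.#.##
...#.
#####
#.#.#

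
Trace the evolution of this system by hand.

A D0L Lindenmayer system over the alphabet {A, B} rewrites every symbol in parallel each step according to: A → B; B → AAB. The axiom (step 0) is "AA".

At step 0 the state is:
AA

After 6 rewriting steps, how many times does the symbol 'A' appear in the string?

44

[0] AA
[1] BB
[2] AABAAB
[3] BBAABBBAAB
[4] AABAABBBAABAABAABBBAAB
[5] BBAABBBAABAABAABBBAABBBAABBBAABAABAABBBAAB
[6] AABAABBBAABAABAABBBAABBBAABBBAABAABAABBBAABAABAABBBAABAABAABBBAABBBAABBBAABAABAABBBAAB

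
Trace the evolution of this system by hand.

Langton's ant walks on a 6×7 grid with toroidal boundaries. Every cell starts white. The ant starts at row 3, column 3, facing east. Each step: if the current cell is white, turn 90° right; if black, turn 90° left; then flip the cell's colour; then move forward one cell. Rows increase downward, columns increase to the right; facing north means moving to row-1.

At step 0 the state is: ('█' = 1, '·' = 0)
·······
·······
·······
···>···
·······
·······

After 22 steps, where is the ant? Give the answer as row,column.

0) ·······
·······
·······
···>···
·······
·······
1) ·······
·······
·······
···█···
···v···
·······
2) ·······
·······
·······
···█···
··<█···
·······
3) ·······
·······
·······
··^█···
··██···
·······
4) ·······
·······
·······
··█>···
··██···
·······
5) ·······
·······
···^···
··█····
··██···
·······
6) ·······
·······
···█>··
··█····
··██···
·······
7) ·······
·······
···██··
··█·v··
··██···
·······
8) ·······
·······
···██··
··█<█··
··██···
·······
9) ·······
·······
···^█··
··███··
··██···
·······
10) ·······
·······
··<·█··
··███··
··██···
·······
11) ·······
··^····
··█·█··
··███··
··██···
·······
12) ·······
··█>···
··█·█··
··███··
··██···
·······
13) ·······
··██···
··█v█··
··███··
··██···
·······
14) ·······
··██···
··<██··
··███··
··██···
·······
15) ·······
··██···
···██··
··v██··
··██···
·······
16) ·······
··██···
···██··
···>█··
··██···
·······
17) ·······
··██···
···^█··
····█··
··██···
·······
18) ·······
··██···
··<·█··
····█··
··██···
·······
19) ·······
··^█···
··█·█··
····█··
··██···
·······
20) ·······
·<·█···
··█·█··
····█··
··██···
·······
21) ·^·····
·█·█···
··█·█··
····█··
··██···
·······
22) ·█>····
·█·█···
··█·█··
····█··
··██···
·······

0,2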